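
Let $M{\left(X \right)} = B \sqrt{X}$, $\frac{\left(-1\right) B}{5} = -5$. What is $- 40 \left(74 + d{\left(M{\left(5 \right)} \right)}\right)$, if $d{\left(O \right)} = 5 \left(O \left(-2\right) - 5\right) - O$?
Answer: $-1960 + 11000 \sqrt{5} \approx 22637.0$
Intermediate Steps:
$B = 25$ ($B = \left(-5\right) \left(-5\right) = 25$)
$M{\left(X \right)} = 25 \sqrt{X}$
$d{\left(O \right)} = -25 - 11 O$ ($d{\left(O \right)} = 5 \left(- 2 O - 5\right) - O = 5 \left(-5 - 2 O\right) - O = \left(-25 - 10 O\right) - O = -25 - 11 O$)
$- 40 \left(74 + d{\left(M{\left(5 \right)} \right)}\right) = - 40 \left(74 - \left(25 + 11 \cdot 25 \sqrt{5}\right)\right) = - 40 \left(74 - \left(25 + 275 \sqrt{5}\right)\right) = - 40 \left(49 - 275 \sqrt{5}\right) = -1960 + 11000 \sqrt{5}$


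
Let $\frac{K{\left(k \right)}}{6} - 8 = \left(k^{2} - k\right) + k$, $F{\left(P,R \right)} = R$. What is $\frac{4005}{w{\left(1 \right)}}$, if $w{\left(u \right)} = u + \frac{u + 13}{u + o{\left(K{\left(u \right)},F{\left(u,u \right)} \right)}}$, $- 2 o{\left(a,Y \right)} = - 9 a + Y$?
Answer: $\frac{390087}{103} \approx 3787.3$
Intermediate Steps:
$K{\left(k \right)} = 48 + 6 k^{2}$ ($K{\left(k \right)} = 48 + 6 \left(\left(k^{2} - k\right) + k\right) = 48 + 6 k^{2}$)
$o{\left(a,Y \right)} = - \frac{Y}{2} + \frac{9 a}{2}$ ($o{\left(a,Y \right)} = - \frac{- 9 a + Y}{2} = - \frac{Y - 9 a}{2} = - \frac{Y}{2} + \frac{9 a}{2}$)
$w{\left(u \right)} = u + \frac{13 + u}{216 + \frac{u}{2} + 27 u^{2}}$ ($w{\left(u \right)} = u + \frac{u + 13}{u - \left(\frac{u}{2} - \frac{9 \left(48 + 6 u^{2}\right)}{2}\right)} = u + \frac{13 + u}{u - \left(-216 + \frac{u}{2} - 27 u^{2}\right)} = u + \frac{13 + u}{u + \left(216 + 27 u^{2} - \frac{u}{2}\right)} = u + \frac{13 + u}{216 + \frac{u}{2} + 27 u^{2}}$)
$\frac{4005}{w{\left(1 \right)}} = \frac{4005}{\frac{1}{432 + 1 + 54 \cdot 1^{2}} \left(26 + 1^{2} + 54 \cdot 1^{3} + 434 \cdot 1\right)} = \frac{4005}{\frac{1}{432 + 1 + 54 \cdot 1} \left(26 + 1 + 54 \cdot 1 + 434\right)} = \frac{4005}{\frac{1}{432 + 1 + 54} \left(26 + 1 + 54 + 434\right)} = \frac{4005}{\frac{1}{487} \cdot 515} = \frac{4005}{\frac{515}{487}} = 4005 \cdot \frac{487}{515} = \frac{390087}{103}$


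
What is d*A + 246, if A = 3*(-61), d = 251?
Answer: -45687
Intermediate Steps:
A = -183
d*A + 246 = 251*(-183) + 246 = -45933 + 246 = -45687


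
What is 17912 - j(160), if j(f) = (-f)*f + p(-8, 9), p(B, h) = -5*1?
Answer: 43517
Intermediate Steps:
p(B, h) = -5
j(f) = -5 - f² (j(f) = (-f)*f - 5 = -f² - 5 = -5 - f²)
17912 - j(160) = 17912 - (-5 - 1*160²) = 17912 - (-5 - 1*25600) = 17912 - (-5 - 25600) = 17912 - 1*(-25605) = 17912 + 25605 = 43517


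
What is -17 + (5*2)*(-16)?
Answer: -177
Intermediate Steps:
-17 + (5*2)*(-16) = -17 + 10*(-16) = -17 - 160 = -177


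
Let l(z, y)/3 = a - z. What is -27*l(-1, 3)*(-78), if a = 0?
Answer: 6318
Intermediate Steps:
l(z, y) = -3*z (l(z, y) = 3*(0 - z) = 3*(-z) = -3*z)
-27*l(-1, 3)*(-78) = -(-81)*(-1)*(-78) = -27*3*(-78) = -81*(-78) = 6318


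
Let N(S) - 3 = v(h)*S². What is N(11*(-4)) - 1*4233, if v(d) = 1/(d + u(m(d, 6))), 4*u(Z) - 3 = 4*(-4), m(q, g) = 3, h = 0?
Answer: -62734/13 ≈ -4825.7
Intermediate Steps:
u(Z) = -13/4 (u(Z) = ¾ + (4*(-4))/4 = ¾ + (¼)*(-16) = ¾ - 4 = -13/4)
v(d) = 1/(-13/4 + d) (v(d) = 1/(d - 13/4) = 1/(-13/4 + d))
N(S) = 3 - 4*S²/13 (N(S) = 3 + (4/(-13 + 4*0))*S² = 3 + (4/(-13 + 0))*S² = 3 + (4/(-13))*S² = 3 + (4*(-1/13))*S² = 3 - 4*S²/13)
N(11*(-4)) - 1*4233 = (3 - 4*(11*(-4))²/13) - 1*4233 = (3 - 4/13*(-44)²) - 4233 = (3 - 4/13*1936) - 4233 = (3 - 7744/13) - 4233 = -7705/13 - 4233 = -62734/13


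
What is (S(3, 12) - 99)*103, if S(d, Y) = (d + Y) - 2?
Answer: -8858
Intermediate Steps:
S(d, Y) = -2 + Y + d (S(d, Y) = (Y + d) - 2 = -2 + Y + d)
(S(3, 12) - 99)*103 = ((-2 + 12 + 3) - 99)*103 = (13 - 99)*103 = -86*103 = -8858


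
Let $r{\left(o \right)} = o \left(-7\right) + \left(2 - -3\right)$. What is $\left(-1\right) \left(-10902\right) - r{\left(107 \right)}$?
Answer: $11646$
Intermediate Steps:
$r{\left(o \right)} = 5 - 7 o$ ($r{\left(o \right)} = - 7 o + \left(2 + 3\right) = - 7 o + 5 = 5 - 7 o$)
$\left(-1\right) \left(-10902\right) - r{\left(107 \right)} = \left(-1\right) \left(-10902\right) - \left(5 - 749\right) = 10902 - \left(5 - 749\right) = 10902 - -744 = 10902 + 744 = 11646$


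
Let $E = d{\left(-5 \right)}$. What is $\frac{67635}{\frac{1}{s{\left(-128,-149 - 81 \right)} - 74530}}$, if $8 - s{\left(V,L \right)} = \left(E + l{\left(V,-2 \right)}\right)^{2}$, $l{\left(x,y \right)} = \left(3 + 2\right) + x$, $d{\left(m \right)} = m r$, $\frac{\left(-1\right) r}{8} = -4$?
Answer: $-10457114985$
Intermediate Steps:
$r = 32$ ($r = \left(-8\right) \left(-4\right) = 32$)
$d{\left(m \right)} = 32 m$ ($d{\left(m \right)} = m 32 = 32 m$)
$l{\left(x,y \right)} = 5 + x$
$E = -160$ ($E = 32 \left(-5\right) = -160$)
$s{\left(V,L \right)} = 8 - \left(-155 + V\right)^{2}$ ($s{\left(V,L \right)} = 8 - \left(-160 + \left(5 + V\right)\right)^{2} = 8 - \left(-155 + V\right)^{2}$)
$\frac{67635}{\frac{1}{s{\left(-128,-149 - 81 \right)} - 74530}} = \frac{67635}{\frac{1}{\left(8 - \left(-155 - 128\right)^{2}\right) - 74530}} = \frac{67635}{\frac{1}{\left(8 - \left(-283\right)^{2}\right) - 74530}} = \frac{67635}{\frac{1}{\left(8 - 80089\right) - 74530}} = \frac{67635}{\frac{1}{-80081 - 74530}} = \frac{67635}{\frac{1}{-154611}} = \frac{67635}{- \frac{1}{154611}} = 67635 \left(-154611\right) = -10457114985$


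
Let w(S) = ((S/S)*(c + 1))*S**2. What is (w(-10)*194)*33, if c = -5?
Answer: -2560800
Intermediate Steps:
w(S) = -4*S**2 (w(S) = ((S/S)*(-5 + 1))*S**2 = (1*(-4))*S**2 = -4*S**2)
(w(-10)*194)*33 = (-4*(-10)**2*194)*33 = (-4*100*194)*33 = -400*194*33 = -77600*33 = -2560800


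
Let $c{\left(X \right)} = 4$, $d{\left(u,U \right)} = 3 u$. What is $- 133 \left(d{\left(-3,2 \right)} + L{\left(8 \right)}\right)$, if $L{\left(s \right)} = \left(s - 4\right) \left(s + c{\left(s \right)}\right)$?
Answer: $-5187$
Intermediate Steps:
$L{\left(s \right)} = \left(-4 + s\right) \left(4 + s\right)$ ($L{\left(s \right)} = \left(s - 4\right) \left(s + 4\right) = \left(-4 + s\right) \left(4 + s\right)$)
$- 133 \left(d{\left(-3,2 \right)} + L{\left(8 \right)}\right) = - 133 \left(3 \left(-3\right) - \left(16 - 8^{2}\right)\right) = - 133 \left(-9 + \left(-16 + 64\right)\right) = - 133 \left(-9 + 48\right) = \left(-133\right) 39 = -5187$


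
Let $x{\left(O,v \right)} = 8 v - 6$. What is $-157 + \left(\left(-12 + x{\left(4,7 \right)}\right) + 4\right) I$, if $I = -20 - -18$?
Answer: $-241$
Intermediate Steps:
$x{\left(O,v \right)} = -6 + 8 v$
$I = -2$ ($I = -20 + 18 = -2$)
$-157 + \left(\left(-12 + x{\left(4,7 \right)}\right) + 4\right) I = -157 + \left(\left(-12 + \left(-6 + 8 \cdot 7\right)\right) + 4\right) \left(-2\right) = -157 + \left(\left(-12 + \left(-6 + 56\right)\right) + 4\right) \left(-2\right) = -157 + \left(\left(-12 + 50\right) + 4\right) \left(-2\right) = -157 + \left(38 + 4\right) \left(-2\right) = -157 + 42 \left(-2\right) = -157 - 84 = -241$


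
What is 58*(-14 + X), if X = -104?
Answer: -6844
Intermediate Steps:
58*(-14 + X) = 58*(-14 - 104) = 58*(-118) = -6844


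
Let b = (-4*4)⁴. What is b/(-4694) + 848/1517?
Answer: -47718800/3560399 ≈ -13.403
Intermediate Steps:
b = 65536 (b = (-16)⁴ = 65536)
b/(-4694) + 848/1517 = 65536/(-4694) + 848/1517 = 65536*(-1/4694) + 848*(1/1517) = -32768/2347 + 848/1517 = -47718800/3560399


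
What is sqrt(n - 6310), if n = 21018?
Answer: 2*sqrt(3677) ≈ 121.28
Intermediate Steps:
sqrt(n - 6310) = sqrt(21018 - 6310) = sqrt(14708) = 2*sqrt(3677)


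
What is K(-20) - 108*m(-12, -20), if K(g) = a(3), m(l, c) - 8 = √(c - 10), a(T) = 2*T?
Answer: -858 - 108*I*√30 ≈ -858.0 - 591.54*I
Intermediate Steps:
m(l, c) = 8 + √(-10 + c) (m(l, c) = 8 + √(c - 10) = 8 + √(-10 + c))
K(g) = 6 (K(g) = 2*3 = 6)
K(-20) - 108*m(-12, -20) = 6 - 108*(8 + √(-10 - 20)) = 6 - 108*(8 + √(-30)) = 6 - 108*(8 + I*√30) = 6 + (-864 - 108*I*√30) = -858 - 108*I*√30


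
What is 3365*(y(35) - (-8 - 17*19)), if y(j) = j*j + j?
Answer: 5353715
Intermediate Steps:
y(j) = j + j**2 (y(j) = j**2 + j = j + j**2)
3365*(y(35) - (-8 - 17*19)) = 3365*(35*(1 + 35) - (-8 - 17*19)) = 3365*(35*36 - (-8 - 323)) = 3365*(1260 - 1*(-331)) = 3365*(1260 + 331) = 3365*1591 = 5353715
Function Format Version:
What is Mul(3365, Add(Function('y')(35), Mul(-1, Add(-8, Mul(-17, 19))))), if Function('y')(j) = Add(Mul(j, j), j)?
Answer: 5353715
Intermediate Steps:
Function('y')(j) = Add(j, Pow(j, 2)) (Function('y')(j) = Add(Pow(j, 2), j) = Add(j, Pow(j, 2)))
Mul(3365, Add(Function('y')(35), Mul(-1, Add(-8, Mul(-17, 19))))) = Mul(3365, Add(Mul(35, Add(1, 35)), Mul(-1, Add(-8, Mul(-17, 19))))) = Mul(3365, Add(Mul(35, 36), Mul(-1, Add(-8, -323)))) = Mul(3365, Add(1260, Mul(-1, -331))) = Mul(3365, Add(1260, 331)) = Mul(3365, 1591) = 5353715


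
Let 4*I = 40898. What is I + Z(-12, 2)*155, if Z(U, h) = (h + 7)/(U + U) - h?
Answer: 78851/8 ≈ 9856.4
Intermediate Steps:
I = 20449/2 (I = (¼)*40898 = 20449/2 ≈ 10225.)
Z(U, h) = -h + (7 + h)/(2*U) (Z(U, h) = (7 + h)/((2*U)) - h = (7 + h)*(1/(2*U)) - h = (7 + h)/(2*U) - h = -h + (7 + h)/(2*U))
I + Z(-12, 2)*155 = 20449/2 + ((½)*(7 + 2 - 2*(-12)*2)/(-12))*155 = 20449/2 + ((½)*(-1/12)*(7 + 2 + 48))*155 = 20449/2 + ((½)*(-1/12)*57)*155 = 20449/2 - 19/8*155 = 20449/2 - 2945/8 = 78851/8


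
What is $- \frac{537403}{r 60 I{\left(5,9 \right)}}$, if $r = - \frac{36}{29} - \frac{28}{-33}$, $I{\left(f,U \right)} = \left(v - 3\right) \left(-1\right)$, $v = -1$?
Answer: $\frac{171431557}{30080} \approx 5699.2$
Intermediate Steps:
$I{\left(f,U \right)} = 4$ ($I{\left(f,U \right)} = \left(-1 - 3\right) \left(-1\right) = \left(-4\right) \left(-1\right) = 4$)
$r = - \frac{376}{957}$ ($r = \left(-36\right) \frac{1}{29} - - \frac{28}{33} = - \frac{36}{29} + \frac{28}{33} = - \frac{376}{957} \approx -0.39289$)
$- \frac{537403}{r 60 I{\left(5,9 \right)}} = - \frac{537403}{\left(- \frac{376}{957}\right) 60 \cdot 4} = - \frac{537403}{\left(- \frac{7520}{319}\right) 4} = - \frac{537403}{- \frac{30080}{319}} = \left(-537403\right) \left(- \frac{319}{30080}\right) = \frac{171431557}{30080}$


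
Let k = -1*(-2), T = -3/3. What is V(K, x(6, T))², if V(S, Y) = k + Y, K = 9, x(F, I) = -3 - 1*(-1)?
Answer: 0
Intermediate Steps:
T = -1 (T = -3*⅓ = -1)
k = 2
x(F, I) = -2 (x(F, I) = -3 + 1 = -2)
V(S, Y) = 2 + Y
V(K, x(6, T))² = (2 - 2)² = 0² = 0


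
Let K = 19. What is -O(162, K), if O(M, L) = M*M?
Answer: -26244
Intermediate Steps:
O(M, L) = M²
-O(162, K) = -1*162² = -1*26244 = -26244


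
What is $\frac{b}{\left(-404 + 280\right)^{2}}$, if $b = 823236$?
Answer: $\frac{6639}{124} \approx 53.54$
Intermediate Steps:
$\frac{b}{\left(-404 + 280\right)^{2}} = \frac{823236}{\left(-404 + 280\right)^{2}} = \frac{823236}{\left(-124\right)^{2}} = \frac{823236}{15376} = 823236 \cdot \frac{1}{15376} = \frac{6639}{124}$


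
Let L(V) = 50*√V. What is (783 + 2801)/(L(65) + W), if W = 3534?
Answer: 49476/48151 - 700*√65/48151 ≈ 0.91031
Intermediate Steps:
(783 + 2801)/(L(65) + W) = (783 + 2801)/(50*√65 + 3534) = 3584/(3534 + 50*√65)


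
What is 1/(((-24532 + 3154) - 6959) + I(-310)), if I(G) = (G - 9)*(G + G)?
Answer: 1/169443 ≈ 5.9017e-6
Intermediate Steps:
I(G) = 2*G*(-9 + G) (I(G) = (-9 + G)*(2*G) = 2*G*(-9 + G))
1/(((-24532 + 3154) - 6959) + I(-310)) = 1/(((-24532 + 3154) - 6959) + 2*(-310)*(-9 - 310)) = 1/((-21378 - 6959) + 2*(-310)*(-319)) = 1/(-28337 + 197780) = 1/169443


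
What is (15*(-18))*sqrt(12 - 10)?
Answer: -270*sqrt(2) ≈ -381.84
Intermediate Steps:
(15*(-18))*sqrt(12 - 10) = -270*sqrt(2)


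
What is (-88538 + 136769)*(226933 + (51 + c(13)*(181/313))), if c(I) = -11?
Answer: 3426523212231/313 ≈ 1.0947e+10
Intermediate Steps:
(-88538 + 136769)*(226933 + (51 + c(13)*(181/313))) = (-88538 + 136769)*(226933 + (51 - 1991/313)) = 48231*(226933 + (51 - 1991/313)) = 48231*(226933 + 13972/313) = 48231*(71044001/313) = 3426523212231/313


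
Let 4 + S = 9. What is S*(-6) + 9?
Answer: -21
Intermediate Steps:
S = 5 (S = -4 + 9 = 5)
S*(-6) + 9 = 5*(-6) + 9 = -30 + 9 = -21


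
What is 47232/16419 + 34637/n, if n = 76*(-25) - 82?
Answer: -158363693/10847486 ≈ -14.599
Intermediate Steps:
n = -1982 (n = -1900 - 82 = -1982)
47232/16419 + 34637/n = 47232/16419 + 34637/(-1982) = 47232*(1/16419) + 34637*(-1/1982) = 15744/5473 - 34637/1982 = -158363693/10847486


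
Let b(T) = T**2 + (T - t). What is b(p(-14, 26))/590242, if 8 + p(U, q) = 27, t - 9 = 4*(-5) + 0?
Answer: 391/590242 ≈ 0.00066244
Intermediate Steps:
t = -11 (t = 9 + (4*(-5) + 0) = 9 + (-20 + 0) = 9 - 20 = -11)
p(U, q) = 19 (p(U, q) = -8 + 27 = 19)
b(T) = 11 + T + T**2 (b(T) = T**2 + (T - 1*(-11)) = T**2 + (T + 11) = T**2 + (11 + T) = 11 + T + T**2)
b(p(-14, 26))/590242 = (11 + 19 + 19**2)/590242 = (11 + 19 + 361)*(1/590242) = 391*(1/590242) = 391/590242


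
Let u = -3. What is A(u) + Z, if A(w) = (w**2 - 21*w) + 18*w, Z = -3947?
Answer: -3929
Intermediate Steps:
A(w) = w**2 - 3*w
A(u) + Z = -3*(-3 - 3) - 3947 = -3*(-6) - 3947 = 18 - 3947 = -3929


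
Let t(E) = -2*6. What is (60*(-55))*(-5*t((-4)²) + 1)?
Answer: -201300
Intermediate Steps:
t(E) = -12
(60*(-55))*(-5*t((-4)²) + 1) = (60*(-55))*(-5*(-12) + 1) = -3300*(60 + 1) = -3300*61 = -201300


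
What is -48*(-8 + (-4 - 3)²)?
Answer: -1968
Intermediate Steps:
-48*(-8 + (-4 - 3)²) = -48*(-8 + (-7)²) = -48*(-8 + 49) = -48*41 = -1968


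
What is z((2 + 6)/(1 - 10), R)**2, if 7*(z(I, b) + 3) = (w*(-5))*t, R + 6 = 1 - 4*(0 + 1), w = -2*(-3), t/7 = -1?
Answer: 729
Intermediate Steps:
t = -7 (t = 7*(-1) = -7)
w = 6
R = -9 (R = -6 + (1 - 4*(0 + 1)) = -6 + (1 - 4*1) = -6 + (1 - 4) = -6 - 3 = -9)
z(I, b) = 27 (z(I, b) = -3 + ((6*(-5))*(-7))/7 = -3 + (-30*(-7))/7 = -3 + (1/7)*210 = -3 + 30 = 27)
z((2 + 6)/(1 - 10), R)**2 = 27**2 = 729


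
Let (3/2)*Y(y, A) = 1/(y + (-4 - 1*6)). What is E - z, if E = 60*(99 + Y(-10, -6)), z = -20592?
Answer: 26530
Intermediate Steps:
Y(y, A) = 2/(3*(-10 + y)) (Y(y, A) = 2/(3*(y + (-4 - 1*6))) = 2/(3*(y + (-4 - 6))) = 2/(3*(y - 10)) = 2/(3*(-10 + y)))
E = 5938 (E = 60*(99 + 2/(3*(-10 - 10))) = 60*(99 + (⅔)/(-20)) = 60*(99 + (⅔)*(-1/20)) = 60*(99 - 1/30) = 60*(2969/30) = 5938)
E - z = 5938 - 1*(-20592) = 5938 + 20592 = 26530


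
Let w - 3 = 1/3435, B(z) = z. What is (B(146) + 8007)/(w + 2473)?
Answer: 28005555/8505061 ≈ 3.2928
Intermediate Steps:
w = 10306/3435 (w = 3 + 1/3435 = 10306/3435 ≈ 3.0003)
(B(146) + 8007)/(w + 2473) = (146 + 8007)/(10306/3435 + 2473) = 8153/(8505061/3435) = 8153*(3435/8505061) = 28005555/8505061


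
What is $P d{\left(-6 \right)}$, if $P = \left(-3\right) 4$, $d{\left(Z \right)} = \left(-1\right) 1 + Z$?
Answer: $84$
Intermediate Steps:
$d{\left(Z \right)} = -1 + Z$
$P = -12$
$P d{\left(-6 \right)} = - 12 \left(-1 - 6\right) = \left(-12\right) \left(-7\right) = 84$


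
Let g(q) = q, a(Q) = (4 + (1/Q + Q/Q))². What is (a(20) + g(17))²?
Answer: 289034001/160000 ≈ 1806.5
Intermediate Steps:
a(Q) = (5 + 1/Q)² (a(Q) = (4 + (1/Q + 1))² = (4 + (1 + 1/Q))² = (5 + 1/Q)²)
(a(20) + g(17))² = ((1 + 5*20)²/20² + 17)² = ((1 + 100)²/400 + 17)² = ((1/400)*101² + 17)² = ((1/400)*10201 + 17)² = (10201/400 + 17)² = (17001/400)² = 289034001/160000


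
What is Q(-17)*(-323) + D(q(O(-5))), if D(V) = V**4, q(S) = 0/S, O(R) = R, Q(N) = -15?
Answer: 4845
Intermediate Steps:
q(S) = 0
Q(-17)*(-323) + D(q(O(-5))) = -15*(-323) + 0**4 = 4845 + 0 = 4845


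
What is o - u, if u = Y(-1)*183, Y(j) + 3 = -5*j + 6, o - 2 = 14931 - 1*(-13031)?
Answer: 26500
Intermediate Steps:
o = 27964 (o = 2 + (14931 - 1*(-13031)) = 2 + (14931 + 13031) = 2 + 27962 = 27964)
Y(j) = 3 - 5*j (Y(j) = -3 + (-5*j + 6) = -3 + (6 - 5*j) = 3 - 5*j)
u = 1464 (u = (3 - 5*(-1))*183 = (3 + 5)*183 = 8*183 = 1464)
o - u = 27964 - 1*1464 = 27964 - 1464 = 26500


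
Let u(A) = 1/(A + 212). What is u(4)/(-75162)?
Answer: -1/16234992 ≈ -6.1595e-8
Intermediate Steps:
u(A) = 1/(212 + A)
u(4)/(-75162) = 1/((212 + 4)*(-75162)) = -1/75162/216 = (1/216)*(-1/75162) = -1/16234992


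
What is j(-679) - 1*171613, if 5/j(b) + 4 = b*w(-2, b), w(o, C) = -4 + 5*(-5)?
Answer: -3378545126/19687 ≈ -1.7161e+5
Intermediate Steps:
w(o, C) = -29 (w(o, C) = -4 - 25 = -29)
j(b) = 5/(-4 - 29*b) (j(b) = 5/(-4 + b*(-29)) = 5/(-4 - 29*b))
j(-679) - 1*171613 = 5/(-4 - 29*(-679)) - 1*171613 = 5/(-4 + 19691) - 171613 = 5/19687 - 171613 = -3378545126/19687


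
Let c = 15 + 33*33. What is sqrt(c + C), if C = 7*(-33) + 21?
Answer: sqrt(894) ≈ 29.900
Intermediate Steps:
c = 1104 (c = 15 + 1089 = 1104)
C = -210 (C = -231 + 21 = -210)
sqrt(c + C) = sqrt(1104 - 210) = sqrt(894)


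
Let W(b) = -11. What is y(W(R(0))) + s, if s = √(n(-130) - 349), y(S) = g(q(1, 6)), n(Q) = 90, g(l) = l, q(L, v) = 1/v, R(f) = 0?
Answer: ⅙ + I*√259 ≈ 0.16667 + 16.093*I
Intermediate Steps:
y(S) = ⅙ (y(S) = 1/6 = ⅙)
s = I*√259 (s = √(90 - 349) = √(-259) = I*√259 ≈ 16.093*I)
y(W(R(0))) + s = ⅙ + I*√259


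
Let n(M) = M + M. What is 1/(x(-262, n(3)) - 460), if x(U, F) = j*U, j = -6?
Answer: 1/1112 ≈ 0.00089928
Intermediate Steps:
n(M) = 2*M
x(U, F) = -6*U
1/(x(-262, n(3)) - 460) = 1/(-6*(-262) - 460) = 1/(1572 - 460) = 1/1112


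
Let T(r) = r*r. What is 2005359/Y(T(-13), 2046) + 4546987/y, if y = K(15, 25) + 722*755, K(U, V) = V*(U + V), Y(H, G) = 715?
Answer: 219679539839/78093730 ≈ 2813.0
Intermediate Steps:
T(r) = r**2
y = 546110 (y = 25*(15 + 25) + 722*755 = 25*40 + 545110 = 1000 + 545110 = 546110)
2005359/Y(T(-13), 2046) + 4546987/y = 2005359/715 + 4546987/546110 = 219679539839/78093730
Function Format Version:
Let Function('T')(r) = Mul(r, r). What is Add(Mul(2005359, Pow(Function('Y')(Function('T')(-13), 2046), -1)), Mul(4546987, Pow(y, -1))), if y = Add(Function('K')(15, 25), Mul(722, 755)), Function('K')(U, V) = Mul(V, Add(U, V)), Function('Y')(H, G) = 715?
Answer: Rational(219679539839, 78093730) ≈ 2813.0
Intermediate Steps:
Function('T')(r) = Pow(r, 2)
y = 546110 (y = Add(Mul(25, Add(15, 25)), Mul(722, 755)) = Add(Mul(25, 40), 545110) = Add(1000, 545110) = 546110)
Add(Mul(2005359, Pow(Function('Y')(Function('T')(-13), 2046), -1)), Mul(4546987, Pow(y, -1))) = Add(Mul(2005359, Pow(715, -1)), Mul(4546987, Pow(546110, -1))) = Add(Mul(2005359, Rational(1, 715)), Mul(4546987, Rational(1, 546110))) = Add(Rational(2005359, 715), Rational(4546987, 546110)) = Rational(219679539839, 78093730)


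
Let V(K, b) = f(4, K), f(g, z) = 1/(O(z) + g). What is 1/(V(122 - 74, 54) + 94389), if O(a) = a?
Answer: 52/4908229 ≈ 1.0594e-5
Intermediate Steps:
f(g, z) = 1/(g + z) (f(g, z) = 1/(z + g) = 1/(g + z))
V(K, b) = 1/(4 + K)
1/(V(122 - 74, 54) + 94389) = 1/(1/(4 + (122 - 74)) + 94389) = 1/(1/(4 + 48) + 94389) = 1/(1/52 + 94389) = 1/(4908229/52) = 52/4908229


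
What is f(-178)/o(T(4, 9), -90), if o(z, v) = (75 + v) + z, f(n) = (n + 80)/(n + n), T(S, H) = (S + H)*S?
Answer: 49/6586 ≈ 0.0074400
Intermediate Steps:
T(S, H) = S*(H + S) (T(S, H) = (H + S)*S = S*(H + S))
f(n) = (80 + n)/(2*n) (f(n) = (80 + n)/((2*n)) = (80 + n)*(1/(2*n)) = (80 + n)/(2*n))
o(z, v) = 75 + v + z
f(-178)/o(T(4, 9), -90) = ((½)*(80 - 178)/(-178))/(75 - 90 + 4*(9 + 4)) = ((½)*(-1/178)*(-98))/(75 - 90 + 4*13) = 49/(178*(75 - 90 + 52)) = (49/178)/37 = (49/178)*(1/37) = 49/6586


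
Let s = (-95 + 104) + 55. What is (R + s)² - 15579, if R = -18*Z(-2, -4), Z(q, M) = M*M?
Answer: 34597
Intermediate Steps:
Z(q, M) = M²
R = -288 (R = -18*(-4)² = -18*16 = -288)
s = 64 (s = 9 + 55 = 64)
(R + s)² - 15579 = (-288 + 64)² - 15579 = (-224)² - 15579 = 50176 - 15579 = 34597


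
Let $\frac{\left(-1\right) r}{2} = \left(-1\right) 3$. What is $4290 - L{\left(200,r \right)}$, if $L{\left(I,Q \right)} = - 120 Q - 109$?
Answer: $5119$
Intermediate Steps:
$r = 6$ ($r = - 2 \left(\left(-1\right) 3\right) = \left(-2\right) \left(-3\right) = 6$)
$L{\left(I,Q \right)} = -109 - 120 Q$
$4290 - L{\left(200,r \right)} = 4290 - \left(-109 - 720\right) = 4290 - -829 = 4290 + 829 = 5119$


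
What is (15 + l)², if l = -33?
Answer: 324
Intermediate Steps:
(15 + l)² = (15 - 33)² = (-18)² = 324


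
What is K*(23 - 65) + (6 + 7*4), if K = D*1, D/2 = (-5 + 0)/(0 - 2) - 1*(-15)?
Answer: -1436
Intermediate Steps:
D = 35 (D = 2*((-5 + 0)/(0 - 2) - 1*(-15)) = 2*(-5/(-2) + 15) = 2*(-5*(-½) + 15) = 2*(5/2 + 15) = 2*(35/2) = 35)
K = 35 (K = 35*1 = 35)
K*(23 - 65) + (6 + 7*4) = 35*(23 - 65) + (6 + 7*4) = 35*(-42) + (6 + 28) = -1470 + 34 = -1436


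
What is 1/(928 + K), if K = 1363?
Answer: 1/2291 ≈ 0.00043649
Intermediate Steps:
1/(928 + K) = 1/(928 + 1363) = 1/2291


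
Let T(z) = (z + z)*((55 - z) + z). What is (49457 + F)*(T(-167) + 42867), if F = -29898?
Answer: 479136823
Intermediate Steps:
T(z) = 110*z (T(z) = (2*z)*55 = 110*z)
(49457 + F)*(T(-167) + 42867) = (49457 - 29898)*(110*(-167) + 42867) = 19559*(-18370 + 42867) = 19559*24497 = 479136823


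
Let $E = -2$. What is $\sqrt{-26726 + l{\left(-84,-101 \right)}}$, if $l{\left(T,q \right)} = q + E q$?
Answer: $5 i \sqrt{1065} \approx 163.17 i$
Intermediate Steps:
$l{\left(T,q \right)} = - q$ ($l{\left(T,q \right)} = q - 2 q = - q$)
$\sqrt{-26726 + l{\left(-84,-101 \right)}} = \sqrt{-26726 - -101} = \sqrt{-26726 + 101} = \sqrt{-26625} = 5 i \sqrt{1065}$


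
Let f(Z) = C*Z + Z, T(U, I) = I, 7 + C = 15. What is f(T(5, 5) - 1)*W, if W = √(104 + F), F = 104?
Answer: 144*√13 ≈ 519.20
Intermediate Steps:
C = 8 (C = -7 + 15 = 8)
W = 4*√13 (W = √(104 + 104) = √208 = 4*√13 ≈ 14.422)
f(Z) = 9*Z (f(Z) = 8*Z + Z = 9*Z)
f(T(5, 5) - 1)*W = (9*(5 - 1))*(4*√13) = (9*4)*(4*√13) = 36*(4*√13) = 144*√13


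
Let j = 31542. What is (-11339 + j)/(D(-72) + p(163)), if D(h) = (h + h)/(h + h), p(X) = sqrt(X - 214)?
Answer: 20203/52 - 20203*I*sqrt(51)/52 ≈ 388.52 - 2774.6*I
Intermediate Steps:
p(X) = sqrt(-214 + X)
D(h) = 1 (D(h) = (2*h)/((2*h)) = (2*h)*(1/(2*h)) = 1)
(-11339 + j)/(D(-72) + p(163)) = (-11339 + 31542)/(1 + sqrt(-214 + 163)) = 20203/(1 + sqrt(-51)) = 20203/(1 + I*sqrt(51))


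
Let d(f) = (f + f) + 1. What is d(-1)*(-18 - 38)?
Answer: 56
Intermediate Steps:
d(f) = 1 + 2*f (d(f) = 2*f + 1 = 1 + 2*f)
d(-1)*(-18 - 38) = (1 + 2*(-1))*(-18 - 38) = (1 - 2)*(-56) = -1*(-56) = 56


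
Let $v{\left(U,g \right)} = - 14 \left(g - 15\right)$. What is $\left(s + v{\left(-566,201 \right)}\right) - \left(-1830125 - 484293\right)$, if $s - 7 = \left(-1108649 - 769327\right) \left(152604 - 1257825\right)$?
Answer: $2075580824517$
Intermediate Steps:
$s = 2075578512703$ ($s = 7 + \left(-1108649 - 769327\right) \left(152604 - 1257825\right) = 7 - -2075578512696 = 7 + 2075578512696 = 2075578512703$)
$v{\left(U,g \right)} = 210 - 14 g$ ($v{\left(U,g \right)} = - 14 \left(-15 + g\right) = 210 - 14 g$)
$\left(s + v{\left(-566,201 \right)}\right) - \left(-1830125 - 484293\right) = \left(2075578512703 + \left(210 - 2814\right)\right) - \left(-1830125 - 484293\right) = \left(2075578512703 - 2604\right) - -2314418 = 2075578510099 + 2314418 = 2075580824517$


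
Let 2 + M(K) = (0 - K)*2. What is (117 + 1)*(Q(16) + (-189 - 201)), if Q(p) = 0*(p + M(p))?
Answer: -46020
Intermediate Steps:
M(K) = -2 - 2*K (M(K) = -2 + (0 - K)*2 = -2 - K*2 = -2 - 2*K)
Q(p) = 0 (Q(p) = 0*(p + (-2 - 2*p)) = 0*(-2 - p) = 0)
(117 + 1)*(Q(16) + (-189 - 201)) = (117 + 1)*(0 + (-189 - 201)) = 118*(0 - 390) = 118*(-390) = -46020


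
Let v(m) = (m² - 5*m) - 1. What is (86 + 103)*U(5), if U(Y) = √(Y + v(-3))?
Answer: 378*√7 ≈ 1000.1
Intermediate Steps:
v(m) = -1 + m² - 5*m
U(Y) = √(23 + Y) (U(Y) = √(Y + (-1 + (-3)² - 5*(-3))) = √(Y + (-1 + 9 + 15)) = √(Y + 23) = √(23 + Y))
(86 + 103)*U(5) = (86 + 103)*√(23 + 5) = 189*√28 = 189*(2*√7) = 378*√7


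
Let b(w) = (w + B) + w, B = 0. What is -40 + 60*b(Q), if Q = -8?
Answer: -1000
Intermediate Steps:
b(w) = 2*w (b(w) = (w + 0) + w = w + w = 2*w)
-40 + 60*b(Q) = -40 + 60*(2*(-8)) = -40 + 60*(-16) = -40 - 960 = -1000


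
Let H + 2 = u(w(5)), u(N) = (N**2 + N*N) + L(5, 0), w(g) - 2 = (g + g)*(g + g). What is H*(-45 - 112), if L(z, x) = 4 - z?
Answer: -3266385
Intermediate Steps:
w(g) = 2 + 4*g**2 (w(g) = 2 + (g + g)*(g + g) = 2 + (2*g)*(2*g) = 2 + 4*g**2)
u(N) = -1 + 2*N**2 (u(N) = (N**2 + N*N) + (4 - 1*5) = (N**2 + N**2) + (4 - 5) = 2*N**2 - 1 = -1 + 2*N**2)
H = 20805 (H = -2 + (-1 + 2*(2 + 4*5**2)**2) = -2 + (-1 + 2*(2 + 4*25)**2) = -2 + (-1 + 2*(2 + 100)**2) = -2 + (-1 + 2*102**2) = -2 + (-1 + 2*10404) = -2 + (-1 + 20808) = -2 + 20807 = 20805)
H*(-45 - 112) = 20805*(-45 - 112) = 20805*(-157) = -3266385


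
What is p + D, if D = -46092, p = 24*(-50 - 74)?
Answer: -49068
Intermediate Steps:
p = -2976 (p = 24*(-124) = -2976)
p + D = -2976 - 46092 = -49068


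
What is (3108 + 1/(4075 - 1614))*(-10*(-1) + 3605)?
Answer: 27650372235/2461 ≈ 1.1235e+7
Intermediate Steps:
(3108 + 1/(4075 - 1614))*(-10*(-1) + 3605) = (3108 + 1/2461)*(10 + 3605) = (3108 + 1/2461)*3615 = (7648789/2461)*3615 = 27650372235/2461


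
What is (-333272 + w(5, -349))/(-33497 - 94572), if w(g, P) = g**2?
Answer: 333247/128069 ≈ 2.6021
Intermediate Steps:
(-333272 + w(5, -349))/(-33497 - 94572) = (-333272 + 5**2)/(-33497 - 94572) = (-333272 + 25)/(-128069) = -333247*(-1/128069) = 333247/128069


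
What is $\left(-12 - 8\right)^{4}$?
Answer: $160000$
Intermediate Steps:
$\left(-12 - 8\right)^{4} = \left(-20\right)^{4} = 160000$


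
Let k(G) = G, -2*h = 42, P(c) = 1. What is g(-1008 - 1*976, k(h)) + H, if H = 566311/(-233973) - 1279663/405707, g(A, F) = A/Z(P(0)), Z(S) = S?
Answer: -188859339007400/94924483911 ≈ -1989.6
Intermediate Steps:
h = -21 (h = -1/2*42 = -21)
g(A, F) = A (g(A, F) = A/1 = A*1 = A)
H = -529162927976/94924483911 (H = 566311*(-1/233973) - 1279663*1/405707 = -566311/233973 - 1279663/405707 = -529162927976/94924483911 ≈ -5.5746)
g(-1008 - 1*976, k(h)) + H = (-1008 - 1*976) - 529162927976/94924483911 = (-1008 - 976) - 529162927976/94924483911 = -1984 - 529162927976/94924483911 = -188859339007400/94924483911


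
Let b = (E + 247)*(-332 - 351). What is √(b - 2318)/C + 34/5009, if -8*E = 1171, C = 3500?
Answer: 34/5009 + 3*I*√126302/14000 ≈ 0.0067878 + 0.076155*I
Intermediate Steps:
E = -1171/8 (E = -⅛*1171 = -1171/8 ≈ -146.38)
b = -549815/8 (b = (-1171/8 + 247)*(-332 - 351) = (805/8)*(-683) = -549815/8 ≈ -68727.)
√(b - 2318)/C + 34/5009 = √(-549815/8 - 2318)/3500 + 34/5009 = √(-568359/8)*(1/3500) + 34*(1/5009) = (3*I*√126302/4)*(1/3500) + 34/5009 = 3*I*√126302/14000 + 34/5009 = 34/5009 + 3*I*√126302/14000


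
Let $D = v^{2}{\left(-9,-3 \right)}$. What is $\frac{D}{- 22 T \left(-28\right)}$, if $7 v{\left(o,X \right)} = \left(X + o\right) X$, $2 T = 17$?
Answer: $\frac{324}{64141} \approx 0.0050514$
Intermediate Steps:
$T = \frac{17}{2}$ ($T = \frac{1}{2} \cdot 17 = \frac{17}{2} \approx 8.5$)
$v{\left(o,X \right)} = \frac{X \left(X + o\right)}{7}$ ($v{\left(o,X \right)} = \frac{\left(X + o\right) X}{7} = \frac{X \left(X + o\right)}{7}$)
$D = \frac{1296}{49}$ ($D = \left(\frac{1}{7} \left(-3\right) \left(-3 - 9\right)\right)^{2} = \left(\frac{1}{7} \left(-3\right) \left(-12\right)\right)^{2} = \left(\frac{36}{7}\right)^{2} = \frac{1296}{49} \approx 26.449$)
$\frac{D}{- 22 T \left(-28\right)} = \frac{1296}{49 \left(-22\right) \frac{17}{2} \left(-28\right)} = \frac{1296}{49 \left(\left(-187\right) \left(-28\right)\right)} = \frac{1296}{49 \cdot 5236} = \frac{1296}{49} \cdot \frac{1}{5236} = \frac{324}{64141}$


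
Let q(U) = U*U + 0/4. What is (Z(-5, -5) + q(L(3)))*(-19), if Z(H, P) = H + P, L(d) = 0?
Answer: 190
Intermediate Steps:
q(U) = U**2 (q(U) = U**2 + 0*(1/4) = U**2 + 0 = U**2)
(Z(-5, -5) + q(L(3)))*(-19) = ((-5 - 5) + 0**2)*(-19) = (-10 + 0)*(-19) = -10*(-19) = 190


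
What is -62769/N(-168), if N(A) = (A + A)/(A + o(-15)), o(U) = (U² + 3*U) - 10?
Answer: 2989/8 ≈ 373.63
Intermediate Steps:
o(U) = -10 + U² + 3*U
N(A) = 2*A/(170 + A) (N(A) = (A + A)/(A + (-10 + (-15)² + 3*(-15))) = (2*A)/(A + (-10 + 225 - 45)) = (2*A)/(A + 170) = (2*A)/(170 + A) = 2*A/(170 + A))
-62769/N(-168) = -62769/(2*(-168)/(170 - 168)) = -62769/(2*(-168)/2) = -62769/(2*(-168)*(½)) = -62769/(-168) = -62769*(-1/168) = 2989/8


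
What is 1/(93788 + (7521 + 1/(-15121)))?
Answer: 15121/1531893388 ≈ 9.8708e-6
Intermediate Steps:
1/(93788 + (7521 + 1/(-15121))) = 1/(93788 + (7521 - 1/15121)) = 1/(93788 + 113725040/15121) = 1/(1531893388/15121) = 15121/1531893388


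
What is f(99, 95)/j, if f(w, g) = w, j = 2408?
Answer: 99/2408 ≈ 0.041113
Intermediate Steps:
f(99, 95)/j = 99/2408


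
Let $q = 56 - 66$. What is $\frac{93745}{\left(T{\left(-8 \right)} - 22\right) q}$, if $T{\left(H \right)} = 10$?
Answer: $\frac{18749}{24} \approx 781.21$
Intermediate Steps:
$q = -10$ ($q = 56 - 66 = -10$)
$\frac{93745}{\left(T{\left(-8 \right)} - 22\right) q} = \frac{93745}{\left(10 - 22\right) \left(-10\right)} = \frac{93745}{\left(-12\right) \left(-10\right)} = \frac{93745}{120} = 93745 \cdot \frac{1}{120} = \frac{18749}{24}$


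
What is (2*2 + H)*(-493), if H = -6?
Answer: 986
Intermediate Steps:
(2*2 + H)*(-493) = (2*2 - 6)*(-493) = (4 - 6)*(-493) = -2*(-493) = 986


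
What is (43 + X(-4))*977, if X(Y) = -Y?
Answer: 45919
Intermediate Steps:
(43 + X(-4))*977 = (43 - 1*(-4))*977 = (43 + 4)*977 = 47*977 = 45919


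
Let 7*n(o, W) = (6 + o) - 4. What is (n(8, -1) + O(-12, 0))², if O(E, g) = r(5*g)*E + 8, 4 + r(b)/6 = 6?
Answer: 887364/49 ≈ 18109.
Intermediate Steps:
r(b) = 12 (r(b) = -24 + 6*6 = -24 + 36 = 12)
O(E, g) = 8 + 12*E (O(E, g) = 12*E + 8 = 8 + 12*E)
n(o, W) = 2/7 + o/7 (n(o, W) = ((6 + o) - 4)/7 = (2 + o)/7 = 2/7 + o/7)
(n(8, -1) + O(-12, 0))² = ((2/7 + (⅐)*8) + (8 + 12*(-12)))² = ((2/7 + 8/7) + (8 - 144))² = (10/7 - 136)² = (-942/7)² = 887364/49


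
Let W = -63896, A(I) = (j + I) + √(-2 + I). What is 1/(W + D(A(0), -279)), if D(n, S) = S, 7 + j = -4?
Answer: -1/64175 ≈ -1.5582e-5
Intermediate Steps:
j = -11 (j = -7 - 4 = -11)
A(I) = -11 + I + √(-2 + I) (A(I) = (-11 + I) + √(-2 + I) = -11 + I + √(-2 + I))
1/(W + D(A(0), -279)) = 1/(-63896 - 279) = 1/(-64175) = -1/64175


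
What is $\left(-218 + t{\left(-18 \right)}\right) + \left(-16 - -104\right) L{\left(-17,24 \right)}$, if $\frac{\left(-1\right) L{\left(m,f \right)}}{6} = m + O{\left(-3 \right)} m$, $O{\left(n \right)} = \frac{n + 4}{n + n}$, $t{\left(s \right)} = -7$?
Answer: $7255$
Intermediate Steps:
$O{\left(n \right)} = \frac{4 + n}{2 n}$
$L{\left(m,f \right)} = - 5 m$ ($L{\left(m,f \right)} = - 6 \left(m + \frac{4 - 3}{2 \left(-3\right)} m\right) = - 6 \left(m + \frac{1}{2} \left(- \frac{1}{3}\right) 1 m\right) = - 6 \left(m - \frac{m}{6}\right) = - 6 \frac{5 m}{6} = - 5 m$)
$\left(-218 + t{\left(-18 \right)}\right) + \left(-16 - -104\right) L{\left(-17,24 \right)} = \left(-218 - 7\right) + \left(-16 - -104\right) \left(\left(-5\right) \left(-17\right)\right) = -225 + \left(-16 + 104\right) 85 = -225 + 88 \cdot 85 = -225 + 7480 = 7255$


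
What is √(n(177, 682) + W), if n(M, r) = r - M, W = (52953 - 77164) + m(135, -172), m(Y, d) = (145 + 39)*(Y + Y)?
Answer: 3*√2886 ≈ 161.16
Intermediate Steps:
m(Y, d) = 368*Y (m(Y, d) = 184*(2*Y) = 368*Y)
W = 25469 (W = (52953 - 77164) + 368*135 = -24211 + 49680 = 25469)
√(n(177, 682) + W) = √((682 - 1*177) + 25469) = √((682 - 177) + 25469) = √(505 + 25469) = √25974 = 3*√2886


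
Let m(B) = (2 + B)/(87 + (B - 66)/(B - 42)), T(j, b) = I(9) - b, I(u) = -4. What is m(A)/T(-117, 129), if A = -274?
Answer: 10744/462707 ≈ 0.023220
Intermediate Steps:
T(j, b) = -4 - b
m(B) = (2 + B)/(87 + (-66 + B)/(-42 + B))
m(A)/T(-117, 129) = ((-84 + (-274)² - 40*(-274))/(8*(-465 + 11*(-274))))/(-4 - 1*129) = ((-84 + 75076 + 10960)/(8*(-465 - 3014)))/(-4 - 129) = ((⅛)*85952/(-3479))/(-133) = ((⅛)*(-1/3479)*85952)*(-1/133) = -10744/3479*(-1/133) = 10744/462707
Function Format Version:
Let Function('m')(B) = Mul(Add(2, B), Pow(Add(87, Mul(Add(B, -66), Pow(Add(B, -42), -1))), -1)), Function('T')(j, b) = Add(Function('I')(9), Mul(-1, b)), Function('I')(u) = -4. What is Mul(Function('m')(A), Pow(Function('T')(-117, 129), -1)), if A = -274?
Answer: Rational(10744, 462707) ≈ 0.023220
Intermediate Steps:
Function('T')(j, b) = Add(-4, Mul(-1, b))
Function('m')(B) = Mul(Pow(Add(87, Mul(Pow(Add(-42, B), -1), Add(-66, B))), -1), Add(2, B)) (Function('m')(B) = Mul(Add(2, B), Pow(Add(87, Mul(Add(-66, B), Pow(Add(-42, B), -1))), -1)) = Mul(Add(2, B), Pow(Add(87, Mul(Pow(Add(-42, B), -1), Add(-66, B))), -1)) = Mul(Pow(Add(87, Mul(Pow(Add(-42, B), -1), Add(-66, B))), -1), Add(2, B)))
Mul(Function('m')(A), Pow(Function('T')(-117, 129), -1)) = Mul(Mul(Rational(1, 8), Pow(Add(-465, Mul(11, -274)), -1), Add(-84, Pow(-274, 2), Mul(-40, -274))), Pow(Add(-4, Mul(-1, 129)), -1)) = Mul(Mul(Rational(1, 8), Pow(Add(-465, -3014), -1), Add(-84, 75076, 10960)), Pow(Add(-4, -129), -1)) = Mul(Mul(Rational(1, 8), Pow(-3479, -1), 85952), Pow(-133, -1)) = Mul(Mul(Rational(1, 8), Rational(-1, 3479), 85952), Rational(-1, 133)) = Mul(Rational(-10744, 3479), Rational(-1, 133)) = Rational(10744, 462707)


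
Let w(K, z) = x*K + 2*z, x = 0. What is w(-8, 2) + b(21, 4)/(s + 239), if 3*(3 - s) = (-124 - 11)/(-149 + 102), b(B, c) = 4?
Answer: 45504/11329 ≈ 4.0166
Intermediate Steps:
w(K, z) = 2*z (w(K, z) = 0*K + 2*z = 0 + 2*z = 2*z)
s = 96/47 (s = 3 - (-124 - 11)/(3*(-149 + 102)) = 3 - (-45)/(-47) = 3 - (-45)*(-1)/47 = 3 - 1/3*135/47 = 3 - 45/47 = 96/47 ≈ 2.0426)
w(-8, 2) + b(21, 4)/(s + 239) = 2*2 + 4/(96/47 + 239) = 4 + 4/(11329/47) = 4 + 4*(47/11329) = 4 + 188/11329 = 45504/11329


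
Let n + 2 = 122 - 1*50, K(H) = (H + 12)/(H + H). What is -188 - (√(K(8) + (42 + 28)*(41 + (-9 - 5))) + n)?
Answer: -258 - √7565/2 ≈ -301.49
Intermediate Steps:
K(H) = (12 + H)/(2*H) (K(H) = (12 + H)/((2*H)) = (12 + H)*(1/(2*H)) = (12 + H)/(2*H))
n = 70 (n = -2 + (122 - 1*50) = -2 + (122 - 50) = -2 + 72 = 70)
-188 - (√(K(8) + (42 + 28)*(41 + (-9 - 5))) + n) = -188 - (√((½)*(12 + 8)/8 + (42 + 28)*(41 + (-9 - 5))) + 70) = -188 - (√((½)*(⅛)*20 + 70*(41 - 14)) + 70) = -188 - (√(5/4 + 70*27) + 70) = -188 - (√(5/4 + 1890) + 70) = -188 - (√(7565/4) + 70) = -188 - (√7565/2 + 70) = -188 - (70 + √7565/2) = -188 + (-70 - √7565/2) = -258 - √7565/2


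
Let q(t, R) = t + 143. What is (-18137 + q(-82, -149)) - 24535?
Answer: -42611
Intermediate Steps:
q(t, R) = 143 + t
(-18137 + q(-82, -149)) - 24535 = (-18137 + (143 - 82)) - 24535 = (-18137 + 61) - 24535 = -18076 - 24535 = -42611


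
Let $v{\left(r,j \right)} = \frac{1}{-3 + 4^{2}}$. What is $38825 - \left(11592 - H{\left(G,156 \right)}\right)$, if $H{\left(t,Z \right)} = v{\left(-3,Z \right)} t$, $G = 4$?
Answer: $\frac{354033}{13} \approx 27233.0$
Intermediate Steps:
$v{\left(r,j \right)} = \frac{1}{13}$ ($v{\left(r,j \right)} = \frac{1}{-3 + 16} = \frac{1}{13}$)
$H{\left(t,Z \right)} = \frac{t}{13}$
$38825 - \left(11592 - H{\left(G,156 \right)}\right) = 38825 - \left(11592 - \frac{1}{13} \cdot 4\right) = 38825 - \left(11592 - \frac{4}{13}\right) = 38825 - \frac{150692}{13} = \frac{354033}{13}$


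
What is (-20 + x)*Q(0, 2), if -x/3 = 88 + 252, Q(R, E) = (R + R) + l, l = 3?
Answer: -3120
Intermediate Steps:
Q(R, E) = 3 + 2*R (Q(R, E) = (R + R) + 3 = 2*R + 3 = 3 + 2*R)
x = -1020 (x = -3*(88 + 252) = -3*340 = -1020)
(-20 + x)*Q(0, 2) = (-20 - 1020)*(3 + 2*0) = -1040*(3 + 0) = -1040*3 = -3120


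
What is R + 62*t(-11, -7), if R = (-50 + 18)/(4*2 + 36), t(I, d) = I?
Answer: -7510/11 ≈ -682.73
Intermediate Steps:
R = -8/11 (R = -32/(8 + 36) = -32/44 = -32*1/44 = -8/11 ≈ -0.72727)
R + 62*t(-11, -7) = -8/11 + 62*(-11) = -8/11 - 682 = -7510/11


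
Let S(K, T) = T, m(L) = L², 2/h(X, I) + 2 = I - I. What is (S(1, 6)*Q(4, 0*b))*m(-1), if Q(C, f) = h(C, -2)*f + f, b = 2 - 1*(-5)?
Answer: 0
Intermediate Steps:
b = 7 (b = 2 + 5 = 7)
h(X, I) = -1 (h(X, I) = 2/(-2 + (I - I)) = 2/(-2 + 0) = 2/(-2) = 2*(-½) = -1)
Q(C, f) = 0 (Q(C, f) = -f + f = 0)
(S(1, 6)*Q(4, 0*b))*m(-1) = (6*0)*(-1)² = 0*1 = 0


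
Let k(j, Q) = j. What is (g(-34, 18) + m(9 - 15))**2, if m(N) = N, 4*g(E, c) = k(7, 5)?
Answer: 289/16 ≈ 18.063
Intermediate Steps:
g(E, c) = 7/4 (g(E, c) = (1/4)*7 = 7/4)
(g(-34, 18) + m(9 - 15))**2 = (7/4 + (9 - 15))**2 = (7/4 - 6)**2 = (-17/4)**2 = 289/16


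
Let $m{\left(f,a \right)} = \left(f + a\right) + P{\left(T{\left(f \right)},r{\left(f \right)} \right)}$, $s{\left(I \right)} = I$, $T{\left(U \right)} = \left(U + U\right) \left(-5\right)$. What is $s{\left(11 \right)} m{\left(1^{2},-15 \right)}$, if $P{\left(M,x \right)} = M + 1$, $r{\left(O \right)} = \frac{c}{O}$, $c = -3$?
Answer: $-253$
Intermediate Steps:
$T{\left(U \right)} = - 10 U$ ($T{\left(U \right)} = 2 U \left(-5\right) = - 10 U$)
$r{\left(O \right)} = - \frac{3}{O}$
$P{\left(M,x \right)} = 1 + M$
$m{\left(f,a \right)} = 1 + a - 9 f$ ($m{\left(f,a \right)} = \left(f + a\right) - \left(-1 + 10 f\right) = \left(a + f\right) - \left(-1 + 10 f\right) = 1 + a - 9 f$)
$s{\left(11 \right)} m{\left(1^{2},-15 \right)} = 11 \left(1 - 15 - 9 \cdot 1^{2}\right) = 11 \left(1 - 15 - 9\right) = 11 \left(-23\right) = -253$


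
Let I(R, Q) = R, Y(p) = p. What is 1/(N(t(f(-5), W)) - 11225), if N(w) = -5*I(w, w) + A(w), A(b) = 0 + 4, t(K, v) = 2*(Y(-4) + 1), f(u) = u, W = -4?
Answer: -1/11191 ≈ -8.9357e-5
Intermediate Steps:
t(K, v) = -6 (t(K, v) = 2*(-4 + 1) = 2*(-3) = -6)
A(b) = 4
N(w) = 4 - 5*w (N(w) = -5*w + 4 = 4 - 5*w)
1/(N(t(f(-5), W)) - 11225) = 1/((4 - 5*(-6)) - 11225) = 1/((4 + 30) - 11225) = 1/(34 - 11225) = 1/(-11191) = -1/11191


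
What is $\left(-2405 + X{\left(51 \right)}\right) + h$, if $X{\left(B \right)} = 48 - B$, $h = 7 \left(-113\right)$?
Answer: $-3199$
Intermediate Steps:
$h = -791$
$\left(-2405 + X{\left(51 \right)}\right) + h = \left(-2405 + \left(48 - 51\right)\right) - 791 = \left(-2405 - 3\right) - 791 = -2408 - 791 = -3199$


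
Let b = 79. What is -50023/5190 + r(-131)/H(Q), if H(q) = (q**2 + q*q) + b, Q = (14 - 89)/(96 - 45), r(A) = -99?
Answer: -451031651/41660130 ≈ -10.826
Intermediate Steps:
Q = -25/17 (Q = -75/51 = -75*1/51 = -25/17 ≈ -1.4706)
H(q) = 79 + 2*q**2 (H(q) = (q**2 + q*q) + 79 = (q**2 + q**2) + 79 = 2*q**2 + 79 = 79 + 2*q**2)
-50023/5190 + r(-131)/H(Q) = -50023/5190 - 99/(79 + 2*(-25/17)**2) = -50023*1/5190 - 99/(79 + 2*(625/289)) = -50023/5190 - 99/(79 + 1250/289) = -50023/5190 - 99/24081/289 = -50023/5190 - 99*289/24081 = -50023/5190 - 9537/8027 = -451031651/41660130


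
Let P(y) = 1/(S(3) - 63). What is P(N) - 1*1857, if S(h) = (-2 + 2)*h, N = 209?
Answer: -116992/63 ≈ -1857.0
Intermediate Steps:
S(h) = 0 (S(h) = 0*h = 0)
P(y) = -1/63 (P(y) = 1/(0 - 63) = 1/(-63) = -1/63)
P(N) - 1*1857 = -1/63 - 1*1857 = -1/63 - 1857 = -116992/63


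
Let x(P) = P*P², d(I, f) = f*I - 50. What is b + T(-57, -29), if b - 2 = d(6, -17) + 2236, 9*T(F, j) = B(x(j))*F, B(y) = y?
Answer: 469649/3 ≈ 1.5655e+5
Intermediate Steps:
d(I, f) = -50 + I*f (d(I, f) = I*f - 50 = -50 + I*f)
x(P) = P³
T(F, j) = F*j³/9 (T(F, j) = (j³*F)/9 = (F*j³)/9 = F*j³/9)
b = 2086 (b = 2 + ((-50 + 6*(-17)) + 2236) = 2 + ((-50 - 102) + 2236) = 2 + (-152 + 2236) = 2 + 2084 = 2086)
b + T(-57, -29) = 2086 + (⅑)*(-57)*(-29)³ = 2086 + (⅑)*(-57)*(-24389) = 2086 + 463391/3 = 469649/3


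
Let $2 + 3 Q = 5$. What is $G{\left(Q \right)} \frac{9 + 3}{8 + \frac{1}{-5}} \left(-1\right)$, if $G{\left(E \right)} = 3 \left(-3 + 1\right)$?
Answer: $\frac{120}{13} \approx 9.2308$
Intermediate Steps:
$Q = 1$ ($Q = - \frac{2}{3} + \frac{1}{3} \cdot 5 = - \frac{2}{3} + \frac{5}{3} = 1$)
$G{\left(E \right)} = -6$ ($G{\left(E \right)} = 3 \left(-2\right) = -6$)
$G{\left(Q \right)} \frac{9 + 3}{8 + \frac{1}{-5}} \left(-1\right) = - 6 \frac{9 + 3}{8 + \frac{1}{-5}} \left(-1\right) = - 6 \frac{12}{8 - \frac{1}{5}} \left(-1\right) = - 6 \frac{12}{\frac{39}{5}} \left(-1\right) = - 6 \cdot 12 \cdot \frac{5}{39} \left(-1\right) = \left(-6\right) \frac{20}{13} \left(-1\right) = \left(- \frac{120}{13}\right) \left(-1\right) = \frac{120}{13}$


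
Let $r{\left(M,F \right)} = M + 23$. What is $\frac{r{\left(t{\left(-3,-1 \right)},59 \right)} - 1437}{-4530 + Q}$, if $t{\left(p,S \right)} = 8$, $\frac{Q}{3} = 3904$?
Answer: $- \frac{37}{189} \approx -0.19577$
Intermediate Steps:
$Q = 11712$ ($Q = 3 \cdot 3904 = 11712$)
$r{\left(M,F \right)} = 23 + M$
$\frac{r{\left(t{\left(-3,-1 \right)},59 \right)} - 1437}{-4530 + Q} = \frac{\left(23 + 8\right) - 1437}{-4530 + 11712} = \frac{31 - 1437}{7182} = \left(-1406\right) \frac{1}{7182} = - \frac{37}{189}$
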